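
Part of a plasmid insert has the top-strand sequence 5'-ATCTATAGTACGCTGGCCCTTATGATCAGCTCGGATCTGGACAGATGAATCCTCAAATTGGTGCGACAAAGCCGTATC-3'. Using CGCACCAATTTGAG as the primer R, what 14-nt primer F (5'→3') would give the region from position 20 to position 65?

The reverse primer's reverse complement CTCAAATTGGTGCG matches the template at positions 52–65; the product starts at position 20.
The forward primer is identical to the top strand over positions 20–33: TTATGATCAGCTCG.

5'-TTATGATCAGCTCG-3'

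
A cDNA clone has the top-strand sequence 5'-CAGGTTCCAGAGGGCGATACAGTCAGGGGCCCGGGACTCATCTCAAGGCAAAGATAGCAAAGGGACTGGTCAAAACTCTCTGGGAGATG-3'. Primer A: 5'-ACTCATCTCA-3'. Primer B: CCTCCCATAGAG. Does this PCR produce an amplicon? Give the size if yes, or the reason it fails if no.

Primer B (CCTCCCATAGAG) does not match the top strand, and its reverse complement CTCTATGGGAGG does not match either.
With no annealing site for primer B, no amplification occurs.

No product — primer B has no binding site in the template.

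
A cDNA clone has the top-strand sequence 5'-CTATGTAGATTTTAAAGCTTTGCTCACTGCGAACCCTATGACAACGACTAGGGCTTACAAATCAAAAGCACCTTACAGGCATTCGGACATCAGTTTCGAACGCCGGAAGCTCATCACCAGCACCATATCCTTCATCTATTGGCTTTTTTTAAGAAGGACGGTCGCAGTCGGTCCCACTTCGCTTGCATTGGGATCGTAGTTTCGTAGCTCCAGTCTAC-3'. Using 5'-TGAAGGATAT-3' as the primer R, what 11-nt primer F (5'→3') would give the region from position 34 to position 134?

The reverse primer's reverse complement ATATCCTTCA matches the template at positions 125–134; the product starts at position 34.
The forward primer is identical to the top strand over positions 34–44: CCCTATGACAA.

5'-CCCTATGACAA-3'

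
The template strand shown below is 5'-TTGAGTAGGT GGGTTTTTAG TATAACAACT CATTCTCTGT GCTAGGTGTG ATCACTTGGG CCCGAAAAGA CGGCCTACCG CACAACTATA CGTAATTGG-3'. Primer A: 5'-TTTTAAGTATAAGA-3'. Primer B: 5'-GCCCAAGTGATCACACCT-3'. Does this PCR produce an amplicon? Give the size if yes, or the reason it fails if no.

No product — primer A has no binding site in the template.

Primer A (TTTTAAGTATAAGA) does not match the top strand, and its reverse complement TCTTATACTTAAAA does not match either.
With no annealing site for primer A, no amplification occurs.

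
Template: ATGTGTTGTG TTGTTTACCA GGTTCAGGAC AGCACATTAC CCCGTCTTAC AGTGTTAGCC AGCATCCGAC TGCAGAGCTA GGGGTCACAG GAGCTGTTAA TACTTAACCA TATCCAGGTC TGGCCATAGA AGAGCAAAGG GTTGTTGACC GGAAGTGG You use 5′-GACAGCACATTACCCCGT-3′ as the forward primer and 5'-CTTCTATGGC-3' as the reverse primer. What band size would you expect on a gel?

105 bp

The forward primer matches the template at positions 28–45.
The reverse primer's reverse complement is GCCATAGAAG, which matches the template at positions 123–132.
Product length = (reverse-primer end) − (forward-primer start) + 1 = 132 − 28 + 1 = 105 bp.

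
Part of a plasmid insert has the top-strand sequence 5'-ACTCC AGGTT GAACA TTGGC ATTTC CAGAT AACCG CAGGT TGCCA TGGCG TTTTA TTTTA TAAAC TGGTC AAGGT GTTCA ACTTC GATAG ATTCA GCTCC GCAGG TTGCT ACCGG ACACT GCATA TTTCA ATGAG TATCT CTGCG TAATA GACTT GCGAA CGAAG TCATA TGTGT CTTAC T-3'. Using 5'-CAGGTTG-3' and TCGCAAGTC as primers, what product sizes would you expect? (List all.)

The forward primer CAGGTTG matches the top strand at positions 5–11, 36–42, 102–108.
The reverse primer's reverse complement is GACTTGCGA, matching at positions 151–159.
Each forward site pairs with the reverse site to give a product ending at position 159: sizes 155, 124, 58 bp.

155 bp, 124 bp, 58 bp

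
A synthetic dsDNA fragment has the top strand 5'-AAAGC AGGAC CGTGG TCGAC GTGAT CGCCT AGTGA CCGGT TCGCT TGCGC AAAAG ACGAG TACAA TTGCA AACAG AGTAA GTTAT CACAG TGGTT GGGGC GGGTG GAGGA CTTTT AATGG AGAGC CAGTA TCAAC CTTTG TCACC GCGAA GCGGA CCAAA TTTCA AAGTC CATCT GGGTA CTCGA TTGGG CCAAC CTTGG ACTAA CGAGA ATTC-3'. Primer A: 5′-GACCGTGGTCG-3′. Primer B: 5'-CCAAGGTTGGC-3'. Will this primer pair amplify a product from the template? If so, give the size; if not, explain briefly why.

Yes — a 193 bp product.

Primer A (GACCGTGGTCG) matches the top strand at positions 8–18; it acts as a forward primer.
Primer B's reverse complement is GCCAACCTTGG, matching the top strand at positions 190–200; it acts as a reverse primer.
The 3' ends face each other across positions 8–200, giving a 193 bp product.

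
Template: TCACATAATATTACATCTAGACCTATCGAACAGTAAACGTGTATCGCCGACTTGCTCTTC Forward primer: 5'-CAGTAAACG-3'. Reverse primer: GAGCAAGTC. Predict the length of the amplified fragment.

Scanning the template, CAGTAAACG occurs at positions 31–39; this primer anneals to the bottom strand there with its 3' end pointing downstream.
Reverse complement of the reverse primer: GACTTGCTC. This occurs on the top strand at positions 49–57.
Product length = (reverse-primer end) − (forward-primer start) + 1 = 57 − 31 + 1 = 27 bp.

27 bp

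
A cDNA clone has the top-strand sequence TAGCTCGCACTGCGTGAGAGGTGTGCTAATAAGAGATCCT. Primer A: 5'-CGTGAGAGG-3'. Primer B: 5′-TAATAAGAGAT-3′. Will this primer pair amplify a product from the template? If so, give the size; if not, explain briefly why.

No product — both primers anneal to the same strand and extend in the same direction.

Primer A (CGTGAGAGG) matches the top strand at positions 13–21 (3' end points downstream).
Primer B (TAATAAGAGAT) also matches the top strand directly, at positions 27–37 — its reverse complement ATCTCTTATTA is not present.
Both primers anneal to the bottom strand with 3' ends pointing the same way, so neither can prime synthesis back toward the other.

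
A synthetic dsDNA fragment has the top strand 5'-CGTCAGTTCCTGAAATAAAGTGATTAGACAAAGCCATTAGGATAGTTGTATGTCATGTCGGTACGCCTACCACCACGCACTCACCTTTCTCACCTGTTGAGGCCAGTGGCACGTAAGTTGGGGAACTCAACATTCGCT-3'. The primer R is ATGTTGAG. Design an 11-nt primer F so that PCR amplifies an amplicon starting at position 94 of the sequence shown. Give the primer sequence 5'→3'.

5'-CTGTTGAGGCC-3'

The reverse primer's reverse complement CTCAACAT matches the template at positions 126–133; the product starts at position 94.
The forward primer is identical to the top strand over positions 94–104: CTGTTGAGGCC.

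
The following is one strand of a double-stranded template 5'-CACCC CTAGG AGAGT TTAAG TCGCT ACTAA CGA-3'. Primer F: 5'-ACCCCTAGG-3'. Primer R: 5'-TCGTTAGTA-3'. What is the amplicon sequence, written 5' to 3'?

The forward primer matches the template at positions 2–10.
Reverse complement of the reverse primer: TACTAACGA. This occurs on the top strand at positions 25–33.
The product is the template from position 2 through 33 (32 bp).

5'-ACCCCTAGGAGAGTTTAAGTCGCTACTAACGA-3'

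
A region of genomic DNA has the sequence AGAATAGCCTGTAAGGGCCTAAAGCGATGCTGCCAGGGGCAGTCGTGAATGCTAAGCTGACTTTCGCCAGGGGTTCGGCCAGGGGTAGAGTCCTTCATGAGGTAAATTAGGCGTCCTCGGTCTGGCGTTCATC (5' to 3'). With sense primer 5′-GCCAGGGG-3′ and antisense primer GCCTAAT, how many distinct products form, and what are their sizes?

Three products: 81 bp, 47 bp, 35 bp

The forward primer GCCAGGGG matches the top strand at positions 32–39, 66–73, 78–85.
The reverse primer's reverse complement is ATTAGGC, matching at positions 106–112.
Each forward site pairs with the reverse site to give a product ending at position 112: sizes 81, 47, 35 bp.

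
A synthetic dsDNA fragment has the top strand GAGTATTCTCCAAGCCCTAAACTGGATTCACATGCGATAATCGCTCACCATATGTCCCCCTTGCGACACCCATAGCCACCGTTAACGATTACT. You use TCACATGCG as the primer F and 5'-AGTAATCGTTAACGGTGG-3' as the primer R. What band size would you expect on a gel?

The forward primer matches the template at positions 28–36.
The reverse primer's reverse complement is CCACCGTTAACGATTACT, which matches the template at positions 76–93.
Amplicon spans positions 28–93: 66 bp.

66 bp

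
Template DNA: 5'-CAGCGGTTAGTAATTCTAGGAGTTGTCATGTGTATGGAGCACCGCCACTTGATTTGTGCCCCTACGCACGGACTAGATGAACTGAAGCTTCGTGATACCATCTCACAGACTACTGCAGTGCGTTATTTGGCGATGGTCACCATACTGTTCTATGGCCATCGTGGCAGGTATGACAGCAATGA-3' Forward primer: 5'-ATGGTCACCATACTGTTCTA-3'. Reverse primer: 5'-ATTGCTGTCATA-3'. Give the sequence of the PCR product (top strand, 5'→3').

5'-ATGGTCACCATACTGTTCTATGGCCATCGTGGCAGGTATGACAGCAAT-3'

The forward primer matches the template at positions 133–152.
The reverse primer's reverse complement is TATGACAGCAAT, which matches the template at positions 169–180.
The product is the template from position 133 through 180 (48 bp).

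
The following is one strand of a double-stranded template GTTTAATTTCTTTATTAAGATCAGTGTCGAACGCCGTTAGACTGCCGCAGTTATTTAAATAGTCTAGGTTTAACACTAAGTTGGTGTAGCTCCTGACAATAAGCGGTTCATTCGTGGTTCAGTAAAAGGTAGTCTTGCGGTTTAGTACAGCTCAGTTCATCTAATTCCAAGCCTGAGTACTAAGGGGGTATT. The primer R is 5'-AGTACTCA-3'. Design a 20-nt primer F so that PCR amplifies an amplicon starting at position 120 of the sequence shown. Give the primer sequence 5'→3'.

5'-CAGTAAAAGGTAGTCTTGCG-3'

The reverse primer's reverse complement TGAGTACT matches the template at positions 174–181; the product starts at position 120.
The forward primer is identical to the top strand over positions 120–139: CAGTAAAAGGTAGTCTTGCG.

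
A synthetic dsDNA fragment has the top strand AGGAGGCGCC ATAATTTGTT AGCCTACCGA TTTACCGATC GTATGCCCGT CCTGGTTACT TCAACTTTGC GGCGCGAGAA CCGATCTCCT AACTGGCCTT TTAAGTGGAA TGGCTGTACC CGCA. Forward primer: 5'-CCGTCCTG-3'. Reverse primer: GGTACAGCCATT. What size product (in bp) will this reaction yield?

74 bp

Scanning the template, CCGTCCTG occurs at positions 47–54; this primer anneals to the bottom strand there with its 3' end pointing downstream.
Reverse complement of the reverse primer: AATGGCTGTACC. This occurs on the top strand at positions 109–120.
The product runs from position 47 to position 120, so its length is 120 − 47 + 1 = 74 bp.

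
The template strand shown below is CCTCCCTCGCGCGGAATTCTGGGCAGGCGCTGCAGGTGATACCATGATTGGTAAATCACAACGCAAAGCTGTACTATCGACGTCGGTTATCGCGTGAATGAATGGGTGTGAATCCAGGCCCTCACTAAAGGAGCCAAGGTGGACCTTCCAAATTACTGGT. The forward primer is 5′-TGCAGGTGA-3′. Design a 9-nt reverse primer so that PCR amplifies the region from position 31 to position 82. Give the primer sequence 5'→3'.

The product's 3' end on the top strand is position 82.
The reverse primer anneals to the top strand over positions 74–82, i.e. to CTATCGACG.
Its sequence written 5'→3' is the reverse complement: CGTCGATAG.

5'-CGTCGATAG-3'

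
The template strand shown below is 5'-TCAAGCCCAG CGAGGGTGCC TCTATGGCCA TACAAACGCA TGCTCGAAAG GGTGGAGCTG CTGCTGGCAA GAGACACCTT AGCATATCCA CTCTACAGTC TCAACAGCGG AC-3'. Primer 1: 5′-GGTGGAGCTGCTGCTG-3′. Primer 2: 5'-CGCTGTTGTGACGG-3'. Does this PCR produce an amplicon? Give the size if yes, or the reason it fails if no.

No product — primer 2 has no binding site in the template.

Primer 2 (CGCTGTTGTGACGG) does not match the top strand, and its reverse complement CCGTCACAACAGCG does not match either.
With no annealing site for primer 2, no amplification occurs.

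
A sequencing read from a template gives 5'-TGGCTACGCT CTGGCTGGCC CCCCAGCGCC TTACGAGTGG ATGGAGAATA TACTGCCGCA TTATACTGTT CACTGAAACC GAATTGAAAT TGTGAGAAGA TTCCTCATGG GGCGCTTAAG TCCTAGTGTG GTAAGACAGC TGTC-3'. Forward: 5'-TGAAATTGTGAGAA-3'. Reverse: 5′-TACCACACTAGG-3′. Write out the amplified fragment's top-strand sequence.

Scanning the template, TGAAATTGTGAGAA occurs at positions 85–98; this primer anneals to the bottom strand there with its 3' end pointing downstream.
Reverse complement of the reverse primer: CCTAGTGTGGTA. This occurs on the top strand at positions 122–133.
The product is the template from position 85 through 133 (49 bp).

5'-TGAAATTGTGAGAAGATTCCTCATGGGGCGCTTAAGTCCTAGTGTGGTA-3'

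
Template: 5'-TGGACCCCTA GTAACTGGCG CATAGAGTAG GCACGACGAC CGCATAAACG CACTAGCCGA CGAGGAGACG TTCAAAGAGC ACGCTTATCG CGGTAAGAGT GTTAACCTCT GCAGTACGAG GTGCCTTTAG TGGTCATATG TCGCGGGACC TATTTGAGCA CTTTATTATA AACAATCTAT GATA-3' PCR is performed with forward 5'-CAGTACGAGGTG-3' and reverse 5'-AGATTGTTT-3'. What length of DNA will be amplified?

67 bp

Scanning the template, CAGTACGAGGTG occurs at positions 112–123; this primer anneals to the bottom strand there with its 3' end pointing downstream.
Reverse complement of the reverse primer: AAACAATCT. This occurs on the top strand at positions 170–178.
The product runs from position 112 to position 178, so its length is 178 − 112 + 1 = 67 bp.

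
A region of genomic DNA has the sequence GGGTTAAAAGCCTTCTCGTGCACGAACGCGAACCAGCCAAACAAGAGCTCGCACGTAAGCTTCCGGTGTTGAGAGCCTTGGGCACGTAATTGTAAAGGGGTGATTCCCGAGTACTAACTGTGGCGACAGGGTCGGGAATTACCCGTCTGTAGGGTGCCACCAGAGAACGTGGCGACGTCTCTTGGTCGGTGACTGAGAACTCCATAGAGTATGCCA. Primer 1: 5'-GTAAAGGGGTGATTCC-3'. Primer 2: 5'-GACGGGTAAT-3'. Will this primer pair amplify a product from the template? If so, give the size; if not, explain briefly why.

Primer 1 (GTAAAGGGGTGATTCC) matches the top strand at positions 92–107; it acts as a forward primer.
Primer 2's reverse complement is ATTACCCGTC, matching the top strand at positions 138–147; it acts as a reverse primer.
The 3' ends face each other across positions 92–147, giving a 56 bp product.

Yes — a 56 bp product.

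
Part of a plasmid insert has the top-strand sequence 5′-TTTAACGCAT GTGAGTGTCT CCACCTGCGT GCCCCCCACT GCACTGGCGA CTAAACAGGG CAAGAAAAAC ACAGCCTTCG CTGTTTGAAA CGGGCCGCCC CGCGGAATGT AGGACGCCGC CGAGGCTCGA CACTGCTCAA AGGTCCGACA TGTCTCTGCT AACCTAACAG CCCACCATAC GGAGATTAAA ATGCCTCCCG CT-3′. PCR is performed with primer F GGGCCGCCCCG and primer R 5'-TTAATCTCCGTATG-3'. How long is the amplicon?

98 bp

Forward primer GGGCCGCCCCG is found on the top strand at positions 92–102.
Taking the reverse complement of TTAATCTCCGTATG gives CATACGGAGATTAA, found at positions 176–189 on the template; the primer anneals here to the top strand with its 3' end pointing upstream.
The product runs from position 92 to position 189, so its length is 189 − 92 + 1 = 98 bp.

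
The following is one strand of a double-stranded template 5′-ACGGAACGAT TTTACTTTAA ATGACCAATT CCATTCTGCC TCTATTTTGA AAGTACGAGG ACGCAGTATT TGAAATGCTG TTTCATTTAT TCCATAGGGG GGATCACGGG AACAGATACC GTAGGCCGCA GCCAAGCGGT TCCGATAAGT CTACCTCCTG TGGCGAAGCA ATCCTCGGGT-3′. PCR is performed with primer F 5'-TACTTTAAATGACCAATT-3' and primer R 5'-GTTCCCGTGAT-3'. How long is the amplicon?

Forward primer TACTTTAAATGACCAATT is found on the top strand at positions 13–30.
The reverse primer's reverse complement is ATCACGGGAAC, which matches the template at positions 103–113.
Product length = (reverse-primer end) − (forward-primer start) + 1 = 113 − 13 + 1 = 101 bp.

101 bp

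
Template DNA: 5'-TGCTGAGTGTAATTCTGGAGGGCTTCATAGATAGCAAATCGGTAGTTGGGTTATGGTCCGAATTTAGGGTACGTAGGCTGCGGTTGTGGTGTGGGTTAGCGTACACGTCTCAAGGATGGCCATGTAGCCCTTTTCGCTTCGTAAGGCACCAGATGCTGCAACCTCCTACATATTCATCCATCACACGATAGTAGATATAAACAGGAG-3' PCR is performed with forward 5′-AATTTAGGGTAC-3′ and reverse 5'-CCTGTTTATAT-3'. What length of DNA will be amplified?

145 bp

Forward primer AATTTAGGGTAC is found on the top strand at positions 61–72.
Taking the reverse complement of CCTGTTTATAT gives ATATAAACAGG, found at positions 195–205 on the template; the primer anneals here to the top strand with its 3' end pointing upstream.
Product length = (reverse-primer end) − (forward-primer start) + 1 = 205 − 61 + 1 = 145 bp.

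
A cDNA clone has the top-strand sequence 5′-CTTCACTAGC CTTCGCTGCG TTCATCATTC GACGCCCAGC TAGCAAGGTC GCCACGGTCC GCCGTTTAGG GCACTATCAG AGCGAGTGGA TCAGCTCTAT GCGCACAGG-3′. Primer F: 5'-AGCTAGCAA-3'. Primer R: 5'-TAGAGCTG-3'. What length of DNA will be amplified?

The forward primer matches the template at positions 38–46.
The reverse primer's reverse complement is CAGCTCTA, which matches the template at positions 92–99.
Product length = (reverse-primer end) − (forward-primer start) + 1 = 99 − 38 + 1 = 62 bp.

62 bp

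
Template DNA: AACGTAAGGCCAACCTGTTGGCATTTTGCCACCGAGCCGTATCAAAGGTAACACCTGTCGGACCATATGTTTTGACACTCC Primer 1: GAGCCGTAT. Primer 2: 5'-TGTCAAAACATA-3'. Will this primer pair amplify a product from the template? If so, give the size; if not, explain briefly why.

Primer 1 (GAGCCGTAT) matches the top strand at positions 34–42; it acts as a forward primer.
Primer 2's reverse complement is TATGTTTTGACA, matching the top strand at positions 66–77; it acts as a reverse primer.
The 3' ends face each other across positions 34–77, giving a 44 bp product.

Yes — a 44 bp product.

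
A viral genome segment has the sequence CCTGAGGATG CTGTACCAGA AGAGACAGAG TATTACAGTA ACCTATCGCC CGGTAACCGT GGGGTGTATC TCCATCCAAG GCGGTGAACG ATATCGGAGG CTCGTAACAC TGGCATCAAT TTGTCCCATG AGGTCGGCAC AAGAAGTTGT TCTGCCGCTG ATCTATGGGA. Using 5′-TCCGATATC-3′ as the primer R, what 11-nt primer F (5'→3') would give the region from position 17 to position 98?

5'-CAGAAGAGACA-3'

The reverse primer's reverse complement GATATCGGA matches the template at positions 90–98; the product starts at position 17.
The forward primer is identical to the top strand over positions 17–27: CAGAAGAGACA.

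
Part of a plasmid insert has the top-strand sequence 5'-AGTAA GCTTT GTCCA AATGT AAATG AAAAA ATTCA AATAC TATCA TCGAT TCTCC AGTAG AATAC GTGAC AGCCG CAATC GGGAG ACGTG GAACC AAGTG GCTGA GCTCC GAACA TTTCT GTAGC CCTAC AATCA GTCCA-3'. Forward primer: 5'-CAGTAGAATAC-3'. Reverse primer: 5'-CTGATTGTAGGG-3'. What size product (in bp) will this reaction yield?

Scanning the template, CAGTAGAATAC occurs at positions 55–65; this primer anneals to the bottom strand there with its 3' end pointing downstream.
Taking the reverse complement of CTGATTGTAGGG gives CCCTACAATCAG, found at positions 125–136 on the template; the primer anneals here to the top strand with its 3' end pointing upstream.
Amplicon spans positions 55–136: 82 bp.

82 bp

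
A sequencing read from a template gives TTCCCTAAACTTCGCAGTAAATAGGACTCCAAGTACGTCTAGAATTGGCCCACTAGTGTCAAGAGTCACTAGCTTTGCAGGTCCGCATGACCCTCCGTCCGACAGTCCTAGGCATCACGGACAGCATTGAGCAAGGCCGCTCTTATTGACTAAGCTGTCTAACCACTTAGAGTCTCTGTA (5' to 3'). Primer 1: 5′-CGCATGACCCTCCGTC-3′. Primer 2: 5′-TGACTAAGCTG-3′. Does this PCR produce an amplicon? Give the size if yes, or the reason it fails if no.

No product — both primers anneal to the same strand and extend in the same direction.

Primer 1 (CGCATGACCCTCCGTC) matches the top strand at positions 84–99 (3' end points downstream).
Primer 2 (TGACTAAGCTG) also matches the top strand directly, at positions 147–157 — its reverse complement CAGCTTAGTCA is not present.
Both primers anneal to the bottom strand with 3' ends pointing the same way, so neither can prime synthesis back toward the other.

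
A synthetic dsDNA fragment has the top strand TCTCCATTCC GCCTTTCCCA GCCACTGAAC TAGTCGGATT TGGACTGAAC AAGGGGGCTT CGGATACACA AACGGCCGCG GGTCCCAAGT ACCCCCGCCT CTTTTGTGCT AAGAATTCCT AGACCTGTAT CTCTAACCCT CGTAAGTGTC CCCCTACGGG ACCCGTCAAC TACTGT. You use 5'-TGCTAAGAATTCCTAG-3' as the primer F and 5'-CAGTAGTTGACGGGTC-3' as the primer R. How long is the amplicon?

Scanning the template, TGCTAAGAATTCCTAG occurs at positions 107–122; this primer anneals to the bottom strand there with its 3' end pointing downstream.
Reverse complement of the reverse primer: GACCCGTCAACTACTG. This occurs on the top strand at positions 160–175.
Product length = (reverse-primer end) − (forward-primer start) + 1 = 175 − 107 + 1 = 69 bp.

69 bp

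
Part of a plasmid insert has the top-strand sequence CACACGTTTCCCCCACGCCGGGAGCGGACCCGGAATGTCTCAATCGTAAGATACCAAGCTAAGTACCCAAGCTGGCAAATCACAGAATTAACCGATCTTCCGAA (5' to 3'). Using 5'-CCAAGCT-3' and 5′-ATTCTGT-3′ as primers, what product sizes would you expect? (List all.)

The forward primer CCAAGCT matches the top strand at positions 54–60, 67–73.
The reverse primer's reverse complement is ACAGAAT, matching at positions 82–88.
Each forward site pairs with the reverse site to give a product ending at position 88: sizes 35, 22 bp.

35 bp, 22 bp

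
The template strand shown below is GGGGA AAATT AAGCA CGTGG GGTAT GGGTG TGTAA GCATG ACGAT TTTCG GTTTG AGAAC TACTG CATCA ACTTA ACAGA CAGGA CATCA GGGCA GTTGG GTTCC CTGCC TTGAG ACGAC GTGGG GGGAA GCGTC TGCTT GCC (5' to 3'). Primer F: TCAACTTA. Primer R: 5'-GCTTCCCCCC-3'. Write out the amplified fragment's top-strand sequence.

5'-TCAACTTAACAGACAGGACATCAGGGCAGTTGGGTTCCCTGCCTTGAGACGACGTGGGGGGAAGC-3'

The forward primer matches the template at positions 68–75.
Reverse complement of the reverse primer: GGGGGGAAGC. This occurs on the top strand at positions 123–132.
The product is the template from position 68 through 132 (65 bp).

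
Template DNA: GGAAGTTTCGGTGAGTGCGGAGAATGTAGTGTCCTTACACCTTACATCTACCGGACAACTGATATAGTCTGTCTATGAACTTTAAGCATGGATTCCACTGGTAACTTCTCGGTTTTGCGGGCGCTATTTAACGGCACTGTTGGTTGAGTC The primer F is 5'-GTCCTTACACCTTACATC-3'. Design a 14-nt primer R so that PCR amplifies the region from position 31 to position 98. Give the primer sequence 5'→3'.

5'-GTGGAATCCATGCT-3'

The product's 3' end on the top strand is position 98.
The reverse primer anneals to the top strand over positions 85–98, i.e. to AGCATGGATTCCAC.
Its sequence written 5'→3' is the reverse complement: GTGGAATCCATGCT.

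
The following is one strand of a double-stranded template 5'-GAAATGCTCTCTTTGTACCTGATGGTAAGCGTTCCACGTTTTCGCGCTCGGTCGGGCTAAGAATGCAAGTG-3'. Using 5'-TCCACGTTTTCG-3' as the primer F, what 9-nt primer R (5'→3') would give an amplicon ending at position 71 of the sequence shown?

The forward primer binds at positions 33–44; the product's 3' end on the top strand is position 71.
The reverse primer anneals to the top strand over positions 63–71, i.e. to ATGCAAGTG.
Its sequence written 5'→3' is the reverse complement: CACTTGCAT.

5'-CACTTGCAT-3'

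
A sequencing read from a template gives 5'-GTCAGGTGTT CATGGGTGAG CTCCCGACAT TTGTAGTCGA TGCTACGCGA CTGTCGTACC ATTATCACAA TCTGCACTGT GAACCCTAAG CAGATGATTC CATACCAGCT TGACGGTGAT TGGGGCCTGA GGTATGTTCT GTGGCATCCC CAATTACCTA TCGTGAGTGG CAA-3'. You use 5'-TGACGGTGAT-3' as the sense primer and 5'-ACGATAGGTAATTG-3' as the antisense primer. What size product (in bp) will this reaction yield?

54 bp

Forward primer TGACGGTGAT is found on the top strand at positions 111–120.
The reverse primer's reverse complement is CAATTACCTATCGT, which matches the template at positions 151–164.
The product runs from position 111 to position 164, so its length is 164 − 111 + 1 = 54 bp.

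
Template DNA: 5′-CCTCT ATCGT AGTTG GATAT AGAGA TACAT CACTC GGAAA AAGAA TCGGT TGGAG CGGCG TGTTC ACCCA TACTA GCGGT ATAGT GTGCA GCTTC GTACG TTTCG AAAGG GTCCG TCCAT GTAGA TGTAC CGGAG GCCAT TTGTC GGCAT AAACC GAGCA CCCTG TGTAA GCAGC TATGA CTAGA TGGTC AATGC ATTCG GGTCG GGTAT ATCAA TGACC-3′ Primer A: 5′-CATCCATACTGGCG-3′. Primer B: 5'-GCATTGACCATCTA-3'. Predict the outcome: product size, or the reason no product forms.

No product — primer A has no binding site in the template.

Primer A (CATCCATACTGGCG) does not match the top strand, and its reverse complement CGCCAGTATGGATG does not match either.
With no annealing site for primer A, no amplification occurs.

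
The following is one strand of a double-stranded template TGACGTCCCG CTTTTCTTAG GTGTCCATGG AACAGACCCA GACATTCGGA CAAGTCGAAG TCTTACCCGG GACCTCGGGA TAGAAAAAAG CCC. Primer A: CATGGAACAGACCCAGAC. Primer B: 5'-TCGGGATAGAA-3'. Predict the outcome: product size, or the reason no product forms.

No product — both primers anneal to the same strand and extend in the same direction.

Primer A (CATGGAACAGACCCAGAC) matches the top strand at positions 26–43 (3' end points downstream).
Primer B (TCGGGATAGAA) also matches the top strand directly, at positions 75–85 — its reverse complement TTCTATCCCGA is not present.
Both primers anneal to the bottom strand with 3' ends pointing the same way, so neither can prime synthesis back toward the other.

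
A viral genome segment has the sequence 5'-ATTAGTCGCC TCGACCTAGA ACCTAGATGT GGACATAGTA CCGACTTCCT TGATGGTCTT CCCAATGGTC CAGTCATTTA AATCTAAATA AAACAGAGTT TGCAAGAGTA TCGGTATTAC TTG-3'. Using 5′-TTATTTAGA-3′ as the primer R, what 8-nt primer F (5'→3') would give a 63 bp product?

The reverse primer's reverse complement TCTAAATAA matches the template at positions 83–91, so the product ends at position 91.
A 63 bp product then starts at position 91 − 63 + 1 = 29.
The forward primer is identical to the top strand there: GTGGACAT.

5'-GTGGACAT-3'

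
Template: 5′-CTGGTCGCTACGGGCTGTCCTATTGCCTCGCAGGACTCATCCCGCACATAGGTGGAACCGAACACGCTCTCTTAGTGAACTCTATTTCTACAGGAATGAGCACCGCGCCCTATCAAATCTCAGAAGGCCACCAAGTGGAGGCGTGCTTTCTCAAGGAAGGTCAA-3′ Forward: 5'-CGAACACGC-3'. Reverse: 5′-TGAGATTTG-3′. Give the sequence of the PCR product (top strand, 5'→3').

The forward primer matches the template at positions 59–67.
The reverse primer's reverse complement is CAAATCTCA, which matches the template at positions 114–122.
The product is the template from position 59 through 122 (64 bp).

5'-CGAACACGCTCTCTTAGTGAACTCTATTTCTACAGGAATGAGCACCGCGCCCTATCAAATCTCA-3'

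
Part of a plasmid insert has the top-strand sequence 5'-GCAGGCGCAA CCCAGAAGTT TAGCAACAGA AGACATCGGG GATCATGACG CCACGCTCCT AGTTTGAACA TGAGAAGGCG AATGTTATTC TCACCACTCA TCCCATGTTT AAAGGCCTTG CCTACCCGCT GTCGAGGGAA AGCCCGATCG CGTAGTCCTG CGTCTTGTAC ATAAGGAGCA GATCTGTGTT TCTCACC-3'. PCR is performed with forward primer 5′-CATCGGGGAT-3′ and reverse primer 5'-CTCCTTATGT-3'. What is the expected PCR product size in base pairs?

145 bp

The forward primer matches the template at positions 34–43.
Reverse complement of the reverse primer: ACATAAGGAG. This occurs on the top strand at positions 169–178.
The product runs from position 34 to position 178, so its length is 178 − 34 + 1 = 145 bp.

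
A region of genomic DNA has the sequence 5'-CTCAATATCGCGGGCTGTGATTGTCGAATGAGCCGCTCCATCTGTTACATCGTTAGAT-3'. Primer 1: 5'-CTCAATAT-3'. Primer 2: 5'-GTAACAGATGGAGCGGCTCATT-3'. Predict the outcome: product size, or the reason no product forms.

Primer 1 (CTCAATAT) matches the top strand at positions 1–8; it acts as a forward primer.
Primer 2's reverse complement is AATGAGCCGCTCCATCTGTTAC, matching the top strand at positions 27–48; it acts as a reverse primer.
The 3' ends face each other across positions 1–48, giving a 48 bp product.

Yes — a 48 bp product.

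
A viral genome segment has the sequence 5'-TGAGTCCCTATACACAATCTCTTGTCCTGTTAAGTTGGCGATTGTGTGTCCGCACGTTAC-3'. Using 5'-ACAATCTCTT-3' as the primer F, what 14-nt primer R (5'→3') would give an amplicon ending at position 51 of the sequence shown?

The forward primer binds at positions 14–23; the product's 3' end on the top strand is position 51.
The reverse primer anneals to the top strand over positions 38–51, i.e. to GCGATTGTGTGTCC.
Its sequence written 5'→3' is the reverse complement: GGACACACAATCGC.

5'-GGACACACAATCGC-3'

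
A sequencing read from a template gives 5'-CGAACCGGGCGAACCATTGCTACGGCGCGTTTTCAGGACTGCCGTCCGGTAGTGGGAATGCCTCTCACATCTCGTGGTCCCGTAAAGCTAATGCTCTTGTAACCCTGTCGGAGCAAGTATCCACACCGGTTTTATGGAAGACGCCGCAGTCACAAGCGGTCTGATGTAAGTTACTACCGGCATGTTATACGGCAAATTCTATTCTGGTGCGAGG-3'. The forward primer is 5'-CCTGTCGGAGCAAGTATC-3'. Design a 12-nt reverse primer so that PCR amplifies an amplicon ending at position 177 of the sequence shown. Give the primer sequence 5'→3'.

5'-GTAGTAACTTAC-3'

The forward primer binds at positions 104–121; the product's 3' end on the top strand is position 177.
The reverse primer anneals to the top strand over positions 166–177, i.e. to GTAAGTTACTAC.
Its sequence written 5'→3' is the reverse complement: GTAGTAACTTAC.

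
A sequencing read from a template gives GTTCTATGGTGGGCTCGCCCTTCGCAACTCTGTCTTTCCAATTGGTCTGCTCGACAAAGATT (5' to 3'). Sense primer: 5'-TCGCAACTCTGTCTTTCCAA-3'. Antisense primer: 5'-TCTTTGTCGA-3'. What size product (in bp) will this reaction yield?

39 bp

The forward primer matches the template at positions 22–41.
Taking the reverse complement of TCTTTGTCGA gives TCGACAAAGA, found at positions 51–60 on the template; the primer anneals here to the top strand with its 3' end pointing upstream.
Product length = (reverse-primer end) − (forward-primer start) + 1 = 60 − 22 + 1 = 39 bp.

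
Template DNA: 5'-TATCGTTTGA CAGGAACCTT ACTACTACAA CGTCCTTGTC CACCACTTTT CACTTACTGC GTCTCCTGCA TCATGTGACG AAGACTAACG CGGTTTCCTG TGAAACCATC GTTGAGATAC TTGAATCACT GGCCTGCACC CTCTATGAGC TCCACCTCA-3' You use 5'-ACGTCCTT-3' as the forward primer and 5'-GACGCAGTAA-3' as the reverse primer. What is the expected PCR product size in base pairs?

34 bp

Scanning the template, ACGTCCTT occurs at positions 30–37; this primer anneals to the bottom strand there with its 3' end pointing downstream.
Reverse complement of the reverse primer: TTACTGCGTC. This occurs on the top strand at positions 54–63.
Amplicon spans positions 30–63: 34 bp.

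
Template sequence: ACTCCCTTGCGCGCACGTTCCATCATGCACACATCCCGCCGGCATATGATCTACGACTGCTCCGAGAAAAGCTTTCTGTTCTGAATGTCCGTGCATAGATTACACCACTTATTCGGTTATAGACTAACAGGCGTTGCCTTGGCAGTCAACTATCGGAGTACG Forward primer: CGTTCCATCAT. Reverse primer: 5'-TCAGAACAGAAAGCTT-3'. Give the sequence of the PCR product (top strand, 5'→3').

5'-CGTTCCATCATGCACACATCCCGCCGGCATATGATCTACGACTGCTCCGAGAAAAGCTTTCTGTTCTGA-3'

Forward primer CGTTCCATCAT is found on the top strand at positions 16–26.
Taking the reverse complement of TCAGAACAGAAAGCTT gives AAGCTTTCTGTTCTGA, found at positions 69–84 on the template; the primer anneals here to the top strand with its 3' end pointing upstream.
The product is the template from position 16 through 84 (69 bp).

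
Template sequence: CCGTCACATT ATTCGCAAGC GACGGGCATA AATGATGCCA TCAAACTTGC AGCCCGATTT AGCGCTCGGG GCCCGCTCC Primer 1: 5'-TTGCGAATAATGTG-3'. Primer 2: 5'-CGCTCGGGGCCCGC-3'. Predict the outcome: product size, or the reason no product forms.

Primer 1 (TTGCGAATAATGTG) has reverse complement CACATTATTCGCAA, which matches the top strand at positions 5–18; primer 1 anneals to the top strand there with its 3' end pointing upstream toward position 5.
Primer 2 (CGCTCGGGGCCCGC) matches the top strand directly at positions 63–76; it anneals to the bottom strand with its 3' end pointing downstream toward position 76.
The 3' ends diverge (primer 1 extends toward position 1, primer 2 toward position 79), so the primers never converge on a shared product.

No product — the primers' 3' ends point away from each other.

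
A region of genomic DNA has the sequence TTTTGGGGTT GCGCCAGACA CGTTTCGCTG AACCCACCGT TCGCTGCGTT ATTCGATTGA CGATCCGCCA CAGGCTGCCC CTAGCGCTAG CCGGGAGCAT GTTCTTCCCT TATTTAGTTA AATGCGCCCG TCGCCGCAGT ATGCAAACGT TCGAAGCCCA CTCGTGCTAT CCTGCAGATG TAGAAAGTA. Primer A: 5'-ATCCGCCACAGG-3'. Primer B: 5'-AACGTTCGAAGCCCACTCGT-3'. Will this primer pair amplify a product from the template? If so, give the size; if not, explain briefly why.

No product — both primers anneal to the same strand and extend in the same direction.

Primer A (ATCCGCCACAGG) matches the top strand at positions 63–74 (3' end points downstream).
Primer B (AACGTTCGAAGCCCACTCGT) also matches the top strand directly, at positions 146–165 — its reverse complement ACGAGTGGGCTTCGAACGTT is not present.
Both primers anneal to the bottom strand with 3' ends pointing the same way, so neither can prime synthesis back toward the other.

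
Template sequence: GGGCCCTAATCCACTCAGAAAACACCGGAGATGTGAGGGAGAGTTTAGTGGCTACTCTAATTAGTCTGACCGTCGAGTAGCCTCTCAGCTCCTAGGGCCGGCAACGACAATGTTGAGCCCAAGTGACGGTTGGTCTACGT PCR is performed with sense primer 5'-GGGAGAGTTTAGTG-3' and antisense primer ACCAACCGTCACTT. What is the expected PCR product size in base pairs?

98 bp

The forward primer matches the template at positions 37–50.
Taking the reverse complement of ACCAACCGTCACTT gives AAGTGACGGTTGGT, found at positions 121–134 on the template; the primer anneals here to the top strand with its 3' end pointing upstream.
Product length = (reverse-primer end) − (forward-primer start) + 1 = 134 − 37 + 1 = 98 bp.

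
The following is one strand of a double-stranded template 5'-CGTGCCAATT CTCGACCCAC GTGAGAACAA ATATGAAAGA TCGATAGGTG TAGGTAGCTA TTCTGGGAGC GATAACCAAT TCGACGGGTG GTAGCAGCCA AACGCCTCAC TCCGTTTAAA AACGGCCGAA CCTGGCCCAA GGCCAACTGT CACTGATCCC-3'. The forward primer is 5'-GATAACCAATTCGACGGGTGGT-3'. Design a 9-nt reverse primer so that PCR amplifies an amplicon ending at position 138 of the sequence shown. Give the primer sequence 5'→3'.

5'-GGGCCAGGT-3'

The forward primer binds at positions 71–92; the product's 3' end on the top strand is position 138.
The reverse primer anneals to the top strand over positions 130–138, i.e. to ACCTGGCCC.
Its sequence written 5'→3' is the reverse complement: GGGCCAGGT.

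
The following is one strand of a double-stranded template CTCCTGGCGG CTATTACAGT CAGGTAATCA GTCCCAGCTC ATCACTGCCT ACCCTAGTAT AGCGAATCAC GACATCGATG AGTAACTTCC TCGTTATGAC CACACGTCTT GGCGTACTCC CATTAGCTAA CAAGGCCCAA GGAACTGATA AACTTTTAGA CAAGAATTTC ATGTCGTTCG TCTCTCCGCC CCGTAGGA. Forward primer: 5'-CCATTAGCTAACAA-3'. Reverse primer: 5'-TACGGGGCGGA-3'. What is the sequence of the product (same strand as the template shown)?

5'-CCATTAGCTAACAAGGCCCAAGGAACTGATAAACTTTTAGACAAGAATTTCATGTCGTTCGTCTCTCCGCCCCGTA-3'

Forward primer CCATTAGCTAACAA is found on the top strand at positions 120–133.
Taking the reverse complement of TACGGGGCGGA gives TCCGCCCCGTA, found at positions 185–195 on the template; the primer anneals here to the top strand with its 3' end pointing upstream.
The product is the template from position 120 through 195 (76 bp).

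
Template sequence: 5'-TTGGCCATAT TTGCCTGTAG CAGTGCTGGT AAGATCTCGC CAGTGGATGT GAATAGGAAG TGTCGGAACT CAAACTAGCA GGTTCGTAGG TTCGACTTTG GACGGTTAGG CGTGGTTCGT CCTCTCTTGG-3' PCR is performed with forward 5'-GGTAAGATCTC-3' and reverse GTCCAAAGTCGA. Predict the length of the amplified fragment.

Forward primer GGTAAGATCTC is found on the top strand at positions 28–38.
The reverse primer's reverse complement is TCGACTTTGGAC, which matches the template at positions 92–103.
Amplicon spans positions 28–103: 76 bp.

76 bp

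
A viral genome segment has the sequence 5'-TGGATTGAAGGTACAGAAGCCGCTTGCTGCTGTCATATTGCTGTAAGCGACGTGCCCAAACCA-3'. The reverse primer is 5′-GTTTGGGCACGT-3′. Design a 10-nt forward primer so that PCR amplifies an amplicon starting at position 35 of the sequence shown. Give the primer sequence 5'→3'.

5'-ATATTGCTGT-3'

The reverse primer's reverse complement ACGTGCCCAAAC matches the template at positions 50–61; the product starts at position 35.
The forward primer is identical to the top strand over positions 35–44: ATATTGCTGT.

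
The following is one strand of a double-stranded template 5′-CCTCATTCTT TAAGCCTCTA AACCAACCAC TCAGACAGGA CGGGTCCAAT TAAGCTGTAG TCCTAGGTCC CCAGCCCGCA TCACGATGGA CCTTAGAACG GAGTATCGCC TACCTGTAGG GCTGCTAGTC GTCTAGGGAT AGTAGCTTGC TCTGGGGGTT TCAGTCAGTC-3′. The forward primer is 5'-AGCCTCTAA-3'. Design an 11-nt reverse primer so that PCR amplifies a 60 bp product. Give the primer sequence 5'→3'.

The forward primer binds at positions 13–21, so a 60 bp product ends at position 13 + 60 − 1 = 72.
The reverse primer anneals to the top strand over positions 62–72, i.e. to CCTAGGTCCCC.
Its sequence written 5'→3' is the reverse complement: GGGGACCTAGG.

5'-GGGGACCTAGG-3'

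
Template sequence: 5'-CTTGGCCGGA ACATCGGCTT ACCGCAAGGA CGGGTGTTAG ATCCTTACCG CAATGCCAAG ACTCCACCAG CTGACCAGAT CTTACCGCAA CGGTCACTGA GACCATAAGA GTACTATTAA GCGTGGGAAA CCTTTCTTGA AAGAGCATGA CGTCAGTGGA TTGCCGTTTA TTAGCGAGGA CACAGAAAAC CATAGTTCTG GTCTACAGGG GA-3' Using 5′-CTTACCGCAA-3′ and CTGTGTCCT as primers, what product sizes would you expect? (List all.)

168 bp, 142 bp, 105 bp

The forward primer CTTACCGCAA matches the top strand at positions 18–27, 44–53, 81–90.
The reverse primer's reverse complement is AGGACACAG, matching at positions 177–185.
Each forward site pairs with the reverse site to give a product ending at position 185: sizes 168, 142, 105 bp.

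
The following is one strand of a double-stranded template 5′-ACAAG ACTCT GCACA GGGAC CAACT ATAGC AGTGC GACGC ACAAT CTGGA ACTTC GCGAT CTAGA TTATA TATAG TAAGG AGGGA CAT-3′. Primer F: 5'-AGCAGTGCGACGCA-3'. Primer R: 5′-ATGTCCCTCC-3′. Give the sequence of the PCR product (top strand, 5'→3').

5'-AGCAGTGCGACGCACAATCTGGAACTTCGCGATCTAGATTATATATAGTAAGGAGGGACAT-3'

Scanning the template, AGCAGTGCGACGCA occurs at positions 28–41; this primer anneals to the bottom strand there with its 3' end pointing downstream.
Reverse complement of the reverse primer: GGAGGGACAT. This occurs on the top strand at positions 79–88.
The product is the template from position 28 through 88 (61 bp).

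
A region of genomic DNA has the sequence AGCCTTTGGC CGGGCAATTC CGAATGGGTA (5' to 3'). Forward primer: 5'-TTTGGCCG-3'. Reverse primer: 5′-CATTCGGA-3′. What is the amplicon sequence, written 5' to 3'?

Forward primer TTTGGCCG is found on the top strand at positions 5–12.
Taking the reverse complement of CATTCGGA gives TCCGAATG, found at positions 19–26 on the template; the primer anneals here to the top strand with its 3' end pointing upstream.
The product is the template from position 5 through 26 (22 bp).

5'-TTTGGCCGGGCAATTCCGAATG-3'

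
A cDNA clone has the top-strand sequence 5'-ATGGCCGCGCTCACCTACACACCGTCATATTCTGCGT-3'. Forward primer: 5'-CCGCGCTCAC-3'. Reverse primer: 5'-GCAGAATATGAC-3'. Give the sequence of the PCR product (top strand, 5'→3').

5'-CCGCGCTCACCTACACACCGTCATATTCTGC-3'

Forward primer CCGCGCTCAC is found on the top strand at positions 5–14.
The reverse primer's reverse complement is GTCATATTCTGC, which matches the template at positions 24–35.
The product is the template from position 5 through 35 (31 bp).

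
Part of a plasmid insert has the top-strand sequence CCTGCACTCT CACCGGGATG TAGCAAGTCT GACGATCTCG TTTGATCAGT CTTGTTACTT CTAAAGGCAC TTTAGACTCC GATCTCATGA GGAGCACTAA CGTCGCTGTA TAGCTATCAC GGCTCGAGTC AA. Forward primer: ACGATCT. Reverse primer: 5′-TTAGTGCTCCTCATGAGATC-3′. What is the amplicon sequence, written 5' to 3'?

5'-ACGATCTCGTTTGATCAGTCTTGTTACTTCTAAAGGCACTTTAGACTCCGATCTCATGAGGAGCACTAA-3'

The forward primer matches the template at positions 32–38.
The reverse primer's reverse complement is GATCTCATGAGGAGCACTAA, which matches the template at positions 81–100.
The product is the template from position 32 through 100 (69 bp).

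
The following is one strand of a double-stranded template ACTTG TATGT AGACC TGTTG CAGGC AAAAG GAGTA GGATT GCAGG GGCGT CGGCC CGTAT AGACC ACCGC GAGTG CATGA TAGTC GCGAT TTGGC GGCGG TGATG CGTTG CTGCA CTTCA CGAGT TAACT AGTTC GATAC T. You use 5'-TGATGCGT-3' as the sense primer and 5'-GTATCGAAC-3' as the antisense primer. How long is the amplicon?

The forward primer matches the template at positions 101–108.
Reverse complement of the reverse primer: GTTCGATAC. This occurs on the top strand at positions 132–140.
Product length = (reverse-primer end) − (forward-primer start) + 1 = 140 − 101 + 1 = 40 bp.

40 bp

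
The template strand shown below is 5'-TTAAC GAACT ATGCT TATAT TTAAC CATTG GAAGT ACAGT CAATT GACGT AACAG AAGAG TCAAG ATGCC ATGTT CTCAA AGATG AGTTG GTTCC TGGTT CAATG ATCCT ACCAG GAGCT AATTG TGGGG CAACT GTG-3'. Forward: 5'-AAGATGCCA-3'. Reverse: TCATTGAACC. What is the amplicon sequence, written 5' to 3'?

5'-AAGATGCCATGTTCTCAAAGATGAGTTGGTTCCTGGTTCAATGA-3'

The forward primer matches the template at positions 63–71.
The reverse primer's reverse complement is GGTTCAATGA, which matches the template at positions 97–106.
The product is the template from position 63 through 106 (44 bp).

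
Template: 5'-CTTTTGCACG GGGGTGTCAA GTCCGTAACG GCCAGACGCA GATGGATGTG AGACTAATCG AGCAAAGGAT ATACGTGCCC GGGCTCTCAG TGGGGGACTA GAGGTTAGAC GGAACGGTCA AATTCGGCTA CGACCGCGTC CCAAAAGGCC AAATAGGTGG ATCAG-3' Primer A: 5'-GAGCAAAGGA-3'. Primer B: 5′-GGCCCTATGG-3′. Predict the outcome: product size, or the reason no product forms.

No product — primer B has no binding site in the template.

Primer B (GGCCCTATGG) does not match the top strand, and its reverse complement CCATAGGGCC does not match either.
With no annealing site for primer B, no amplification occurs.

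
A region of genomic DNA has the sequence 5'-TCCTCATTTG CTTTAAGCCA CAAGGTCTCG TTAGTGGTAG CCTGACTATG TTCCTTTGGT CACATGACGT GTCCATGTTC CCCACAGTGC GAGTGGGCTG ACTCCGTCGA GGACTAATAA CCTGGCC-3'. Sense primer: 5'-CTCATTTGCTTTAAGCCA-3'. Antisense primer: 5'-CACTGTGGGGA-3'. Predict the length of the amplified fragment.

Forward primer CTCATTTGCTTTAAGCCA is found on the top strand at positions 3–20.
Reverse complement of the reverse primer: TCCCCACAGTG. This occurs on the top strand at positions 79–89.
The product runs from position 3 to position 89, so its length is 89 − 3 + 1 = 87 bp.

87 bp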